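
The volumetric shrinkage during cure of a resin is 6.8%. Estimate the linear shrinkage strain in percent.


Linear shrinkage ≈ vol_shrink/3 = 6.8/3 = 2.267%

2.267%


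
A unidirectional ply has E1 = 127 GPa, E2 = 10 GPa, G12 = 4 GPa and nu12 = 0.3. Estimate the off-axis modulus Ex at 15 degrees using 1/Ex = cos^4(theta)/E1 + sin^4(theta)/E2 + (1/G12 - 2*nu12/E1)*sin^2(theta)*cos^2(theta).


cos^4(15) = 0.870513, sin^4(15) = 0.004487, sin^2(15)*cos^2(15) = 0.0625
1/G12 - 2*nu12/E1 = 1/4 - 2*0.3/127 = 0.245276 GPa^-1
1/Ex = 0.870513/127 + 0.004487/10 + 0.245276*0.0625 = 0.0226329 GPa^-1
Ex = 44.18 GPa

44.18 GPa


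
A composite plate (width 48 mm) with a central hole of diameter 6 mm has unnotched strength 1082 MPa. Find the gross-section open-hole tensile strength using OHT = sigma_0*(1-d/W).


OHT = sigma_0*(1-d/W) = 1082*(1-6/48) = 946.8 MPa

946.8 MPa


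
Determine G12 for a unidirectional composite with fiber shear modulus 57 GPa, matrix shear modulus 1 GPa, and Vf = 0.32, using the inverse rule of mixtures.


1/G12 = Vf/Gf + (1-Vf)/Gm = 0.32/57 + 0.68/1
G12 = 1.46 GPa

1.46 GPa


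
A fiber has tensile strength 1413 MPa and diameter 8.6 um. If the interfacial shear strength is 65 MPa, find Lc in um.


Lc = sigma_f * d / (2 * tau_i) = 1413 * 8.6 / (2 * 65) = 93.5 um

93.5 um


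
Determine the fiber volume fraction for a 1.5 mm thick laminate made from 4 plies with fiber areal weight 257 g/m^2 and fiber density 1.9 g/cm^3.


Vf = n * FAW / (rho_f * h * 1000) = 4 * 257 / (1.9 * 1.5 * 1000) = 0.3607

0.3607


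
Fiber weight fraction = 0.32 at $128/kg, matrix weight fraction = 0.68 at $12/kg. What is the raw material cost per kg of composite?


Cost = cost_f*Wf + cost_m*Wm = 128*0.32 + 12*0.68 = $49.12/kg

$49.12/kg


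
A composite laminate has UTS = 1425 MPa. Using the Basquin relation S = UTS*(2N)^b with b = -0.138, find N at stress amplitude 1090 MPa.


N = 0.5 * (S/UTS)^(1/b) = 0.5 * (1090/1425)^(1/-0.138) = 3.4863 cycles

3.4863 cycles


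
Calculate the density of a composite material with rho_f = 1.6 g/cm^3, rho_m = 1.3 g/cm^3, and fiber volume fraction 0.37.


rho_c = rho_f*Vf + rho_m*(1-Vf) = 1.6*0.37 + 1.3*0.63 = 1.411 g/cm^3

1.411 g/cm^3


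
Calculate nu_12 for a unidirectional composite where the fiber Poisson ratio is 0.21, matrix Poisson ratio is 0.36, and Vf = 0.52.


nu_12 = nu_f*Vf + nu_m*(1-Vf) = 0.21*0.52 + 0.36*0.48 = 0.282

0.282


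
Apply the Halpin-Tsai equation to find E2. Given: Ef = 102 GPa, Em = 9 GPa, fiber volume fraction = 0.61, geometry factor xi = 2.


eta = (Ef/Em - 1)/(Ef/Em + xi) = (11.3333 - 1)/(11.3333 + 2) = 0.775
E2 = Em*(1+xi*eta*Vf)/(1-eta*Vf) = 33.21 GPa

33.21 GPa


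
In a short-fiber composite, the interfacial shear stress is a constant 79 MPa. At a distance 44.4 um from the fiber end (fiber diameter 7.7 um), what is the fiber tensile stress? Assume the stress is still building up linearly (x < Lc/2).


Force balance: sigma_f * (pi*d^2/4) = tau * (pi*d) * x  ->  sigma_f = 4 * tau * x / d
sigma_f = 4 * 79 * 44.4 / 7.7 = 1822.1 MPa

1822.1 MPa


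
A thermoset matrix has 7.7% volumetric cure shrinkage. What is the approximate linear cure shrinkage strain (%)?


Linear shrinkage ≈ vol_shrink/3 = 7.7/3 = 2.567%

2.567%


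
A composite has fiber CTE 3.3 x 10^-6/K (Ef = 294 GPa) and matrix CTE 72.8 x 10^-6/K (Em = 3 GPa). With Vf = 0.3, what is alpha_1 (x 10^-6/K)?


E1 = Ef*Vf + Em*(1-Vf) = 90.3
alpha_1 = (alpha_f*Ef*Vf + alpha_m*Em*(1-Vf))/E1 = 4.92 x 10^-6/K

4.92 x 10^-6/K


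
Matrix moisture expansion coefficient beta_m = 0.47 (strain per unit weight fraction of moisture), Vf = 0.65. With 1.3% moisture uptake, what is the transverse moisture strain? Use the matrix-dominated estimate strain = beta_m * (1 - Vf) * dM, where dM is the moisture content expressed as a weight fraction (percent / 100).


dM = 1.3/100 = 0.013
strain = beta_m * (1-Vf) * dM = 0.47 * 0.35 * 0.013 = 0.0021385

0.0021385


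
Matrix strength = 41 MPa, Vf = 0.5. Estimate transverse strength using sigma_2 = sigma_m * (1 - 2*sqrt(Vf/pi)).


factor = 1 - 2*sqrt(0.5/pi) = 0.2021
sigma_2 = 41 * 0.2021 = 8.29 MPa

8.29 MPa


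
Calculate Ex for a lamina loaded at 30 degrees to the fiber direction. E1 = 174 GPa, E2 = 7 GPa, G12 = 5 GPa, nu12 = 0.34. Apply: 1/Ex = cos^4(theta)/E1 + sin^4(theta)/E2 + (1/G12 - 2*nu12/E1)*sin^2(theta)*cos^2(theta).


cos^4(30) = 0.5625, sin^4(30) = 0.0625, sin^2(30)*cos^2(30) = 0.1875
1/G12 - 2*nu12/E1 = 1/5 - 2*0.34/174 = 0.196092 GPa^-1
1/Ex = 0.5625/174 + 0.0625/7 + 0.196092*0.1875 = 0.0489286 GPa^-1
Ex = 20.44 GPa

20.44 GPa


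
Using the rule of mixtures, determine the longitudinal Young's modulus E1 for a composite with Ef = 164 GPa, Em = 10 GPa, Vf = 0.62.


E1 = Ef*Vf + Em*(1-Vf) = 164*0.62 + 10*0.38 = 105.48 GPa

105.48 GPa


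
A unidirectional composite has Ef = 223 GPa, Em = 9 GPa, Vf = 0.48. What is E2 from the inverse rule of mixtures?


1/E2 = Vf/Ef + (1-Vf)/Em = 0.48/223 + 0.52/9
E2 = 16.69 GPa

16.69 GPa


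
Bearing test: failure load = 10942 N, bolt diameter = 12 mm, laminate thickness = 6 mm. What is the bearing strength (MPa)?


sigma_br = F/(d*h) = 10942/(12*6) = 152.0 MPa

152.0 MPa


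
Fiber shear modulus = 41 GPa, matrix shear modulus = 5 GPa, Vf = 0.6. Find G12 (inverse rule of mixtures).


1/G12 = Vf/Gf + (1-Vf)/Gm = 0.6/41 + 0.4/5
G12 = 10.57 GPa

10.57 GPa


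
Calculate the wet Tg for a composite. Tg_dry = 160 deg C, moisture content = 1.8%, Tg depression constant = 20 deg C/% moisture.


Tg_wet = Tg_dry - k*moisture = 160 - 20*1.8 = 124.0 deg C

124.0 deg C


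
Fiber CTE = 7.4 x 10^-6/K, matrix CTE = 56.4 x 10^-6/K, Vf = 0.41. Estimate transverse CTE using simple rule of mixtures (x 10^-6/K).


alpha_2 = alpha_f*Vf + alpha_m*(1-Vf) = 7.4*0.41 + 56.4*0.59 = 36.3 x 10^-6/K

36.3 x 10^-6/K


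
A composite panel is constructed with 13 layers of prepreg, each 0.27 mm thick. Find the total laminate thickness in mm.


h = n * t_ply = 13 * 0.27 = 3.51 mm

3.51 mm


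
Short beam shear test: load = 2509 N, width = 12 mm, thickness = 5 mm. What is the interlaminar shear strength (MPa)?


ILSS = 3F/(4bh) = 3*2509/(4*12*5) = 31.36 MPa

31.36 MPa


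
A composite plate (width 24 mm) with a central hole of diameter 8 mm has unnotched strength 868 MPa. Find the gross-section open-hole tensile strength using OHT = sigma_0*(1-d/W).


OHT = sigma_0*(1-d/W) = 868*(1-8/24) = 578.7 MPa

578.7 MPa


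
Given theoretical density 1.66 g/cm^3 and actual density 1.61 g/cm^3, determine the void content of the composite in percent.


Void% = (rho_theo - rho_actual)/rho_theo * 100 = (1.66 - 1.61)/1.66 * 100 = 3.01%

3.01%


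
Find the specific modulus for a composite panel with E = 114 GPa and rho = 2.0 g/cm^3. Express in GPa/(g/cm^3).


Specific stiffness = E/rho = 114/2.0 = 57.0 GPa/(g/cm^3)

57.0 GPa/(g/cm^3)


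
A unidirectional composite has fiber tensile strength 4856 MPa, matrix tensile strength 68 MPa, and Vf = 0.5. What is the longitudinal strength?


sigma_1 = sigma_f*Vf + sigma_m*(1-Vf) = 4856*0.5 + 68*0.5 = 2462.0 MPa

2462.0 MPa


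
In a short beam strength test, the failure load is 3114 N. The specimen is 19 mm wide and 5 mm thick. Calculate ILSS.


ILSS = 3F/(4bh) = 3*3114/(4*19*5) = 24.58 MPa

24.58 MPa


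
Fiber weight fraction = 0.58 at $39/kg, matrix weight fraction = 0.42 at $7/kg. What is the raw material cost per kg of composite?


Cost = cost_f*Wf + cost_m*Wm = 39*0.58 + 7*0.42 = $25.56/kg

$25.56/kg


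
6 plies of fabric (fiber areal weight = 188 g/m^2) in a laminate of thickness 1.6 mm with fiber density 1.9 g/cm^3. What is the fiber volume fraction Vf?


Vf = n * FAW / (rho_f * h * 1000) = 6 * 188 / (1.9 * 1.6 * 1000) = 0.3711

0.3711


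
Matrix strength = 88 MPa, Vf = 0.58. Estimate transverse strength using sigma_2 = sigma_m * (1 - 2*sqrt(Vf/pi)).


factor = 1 - 2*sqrt(0.58/pi) = 0.1407
sigma_2 = 88 * 0.1407 = 12.38 MPa

12.38 MPa


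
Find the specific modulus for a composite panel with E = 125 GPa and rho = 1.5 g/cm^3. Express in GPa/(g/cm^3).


Specific stiffness = E/rho = 125/1.5 = 83.3 GPa/(g/cm^3)

83.3 GPa/(g/cm^3)


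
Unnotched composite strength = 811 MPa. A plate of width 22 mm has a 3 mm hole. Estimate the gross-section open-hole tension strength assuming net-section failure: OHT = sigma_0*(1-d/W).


OHT = sigma_0*(1-d/W) = 811*(1-3/22) = 700.4 MPa

700.4 MPa


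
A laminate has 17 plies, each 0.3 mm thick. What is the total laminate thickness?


h = n * t_ply = 17 * 0.3 = 5.1 mm

5.1 mm


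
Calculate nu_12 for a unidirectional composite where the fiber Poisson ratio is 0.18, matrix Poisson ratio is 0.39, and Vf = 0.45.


nu_12 = nu_f*Vf + nu_m*(1-Vf) = 0.18*0.45 + 0.39*0.55 = 0.2955

0.2955


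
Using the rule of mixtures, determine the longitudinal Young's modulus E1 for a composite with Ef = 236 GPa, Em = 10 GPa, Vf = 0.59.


E1 = Ef*Vf + Em*(1-Vf) = 236*0.59 + 10*0.41 = 143.34 GPa

143.34 GPa


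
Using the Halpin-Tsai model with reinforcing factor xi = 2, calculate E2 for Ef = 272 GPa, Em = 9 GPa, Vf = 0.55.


eta = (Ef/Em - 1)/(Ef/Em + xi) = (30.2222 - 1)/(30.2222 + 2) = 0.9069
E2 = Em*(1+xi*eta*Vf)/(1-eta*Vf) = 35.87 GPa

35.87 GPa


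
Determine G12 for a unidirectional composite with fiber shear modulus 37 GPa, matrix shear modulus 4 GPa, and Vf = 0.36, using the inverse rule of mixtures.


1/G12 = Vf/Gf + (1-Vf)/Gm = 0.36/37 + 0.64/4
G12 = 5.89 GPa

5.89 GPa


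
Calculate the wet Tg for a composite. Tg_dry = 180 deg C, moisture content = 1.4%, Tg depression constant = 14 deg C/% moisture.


Tg_wet = Tg_dry - k*moisture = 180 - 14*1.4 = 160.4 deg C

160.4 deg C


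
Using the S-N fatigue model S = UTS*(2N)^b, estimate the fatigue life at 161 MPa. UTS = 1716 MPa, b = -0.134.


N = 0.5 * (S/UTS)^(1/b) = 0.5 * (161/1716)^(1/-0.134) = 2.3351e+07 cycles

2.3351e+07 cycles


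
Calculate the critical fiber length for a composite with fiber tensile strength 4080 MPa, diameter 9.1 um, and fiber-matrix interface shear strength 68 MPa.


Lc = sigma_f * d / (2 * tau_i) = 4080 * 9.1 / (2 * 68) = 273.0 um

273.0 um


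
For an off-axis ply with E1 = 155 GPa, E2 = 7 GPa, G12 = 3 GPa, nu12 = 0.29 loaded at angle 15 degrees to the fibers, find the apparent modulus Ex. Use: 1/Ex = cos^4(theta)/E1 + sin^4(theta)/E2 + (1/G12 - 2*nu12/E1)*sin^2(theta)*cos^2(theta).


cos^4(15) = 0.870513, sin^4(15) = 0.004487, sin^2(15)*cos^2(15) = 0.0625
1/G12 - 2*nu12/E1 = 1/3 - 2*0.29/155 = 0.329591 GPa^-1
1/Ex = 0.870513/155 + 0.004487/7 + 0.329591*0.0625 = 0.0268567 GPa^-1
Ex = 37.23 GPa

37.23 GPa


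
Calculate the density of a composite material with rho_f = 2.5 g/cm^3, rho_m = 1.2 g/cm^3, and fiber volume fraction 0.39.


rho_c = rho_f*Vf + rho_m*(1-Vf) = 2.5*0.39 + 1.2*0.61 = 1.707 g/cm^3

1.707 g/cm^3


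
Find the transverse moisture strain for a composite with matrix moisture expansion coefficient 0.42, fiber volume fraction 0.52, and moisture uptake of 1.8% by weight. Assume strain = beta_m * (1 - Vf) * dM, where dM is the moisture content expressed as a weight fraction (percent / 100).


dM = 1.8/100 = 0.018
strain = beta_m * (1-Vf) * dM = 0.42 * 0.48 * 0.018 = 0.0036288

0.0036288


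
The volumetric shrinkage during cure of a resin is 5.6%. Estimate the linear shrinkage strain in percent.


Linear shrinkage ≈ vol_shrink/3 = 5.6/3 = 1.867%

1.867%


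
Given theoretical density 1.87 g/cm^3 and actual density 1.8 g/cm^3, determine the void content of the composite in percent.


Void% = (rho_theo - rho_actual)/rho_theo * 100 = (1.87 - 1.8)/1.87 * 100 = 3.74%

3.74%


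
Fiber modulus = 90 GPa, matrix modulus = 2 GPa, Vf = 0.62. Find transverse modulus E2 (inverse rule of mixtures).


1/E2 = Vf/Ef + (1-Vf)/Em = 0.62/90 + 0.38/2
E2 = 5.08 GPa

5.08 GPa


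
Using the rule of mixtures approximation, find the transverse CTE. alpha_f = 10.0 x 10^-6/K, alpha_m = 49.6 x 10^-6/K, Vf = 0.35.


alpha_2 = alpha_f*Vf + alpha_m*(1-Vf) = 10.0*0.35 + 49.6*0.65 = 35.7 x 10^-6/K

35.7 x 10^-6/K


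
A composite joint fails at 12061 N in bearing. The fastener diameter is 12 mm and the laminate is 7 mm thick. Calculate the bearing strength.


sigma_br = F/(d*h) = 12061/(12*7) = 143.6 MPa

143.6 MPa


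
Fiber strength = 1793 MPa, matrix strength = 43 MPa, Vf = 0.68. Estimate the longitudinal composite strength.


sigma_1 = sigma_f*Vf + sigma_m*(1-Vf) = 1793*0.68 + 43*0.32 = 1233.0 MPa

1233.0 MPa


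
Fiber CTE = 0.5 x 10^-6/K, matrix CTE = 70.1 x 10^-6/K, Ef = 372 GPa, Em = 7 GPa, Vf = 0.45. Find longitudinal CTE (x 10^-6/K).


E1 = Ef*Vf + Em*(1-Vf) = 171.25
alpha_1 = (alpha_f*Ef*Vf + alpha_m*Em*(1-Vf))/E1 = 2.06 x 10^-6/K

2.06 x 10^-6/K


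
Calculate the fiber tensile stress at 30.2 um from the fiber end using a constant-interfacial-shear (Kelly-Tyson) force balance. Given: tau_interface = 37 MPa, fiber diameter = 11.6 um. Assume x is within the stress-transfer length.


Force balance: sigma_f * (pi*d^2/4) = tau * (pi*d) * x  ->  sigma_f = 4 * tau * x / d
sigma_f = 4 * 37 * 30.2 / 11.6 = 385.3 MPa

385.3 MPa


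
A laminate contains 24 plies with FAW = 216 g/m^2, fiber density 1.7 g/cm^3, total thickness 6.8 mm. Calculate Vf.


Vf = n * FAW / (rho_f * h * 1000) = 24 * 216 / (1.7 * 6.8 * 1000) = 0.4484

0.4484


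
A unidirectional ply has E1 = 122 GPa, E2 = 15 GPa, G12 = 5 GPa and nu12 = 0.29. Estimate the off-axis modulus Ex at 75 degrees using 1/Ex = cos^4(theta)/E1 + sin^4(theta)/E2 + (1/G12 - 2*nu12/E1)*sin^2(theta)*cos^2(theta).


cos^4(75) = 0.004487, sin^4(75) = 0.870513, sin^2(75)*cos^2(75) = 0.0625
1/G12 - 2*nu12/E1 = 1/5 - 2*0.29/122 = 0.195246 GPa^-1
1/Ex = 0.004487/122 + 0.870513/15 + 0.195246*0.0625 = 0.0702738 GPa^-1
Ex = 14.23 GPa

14.23 GPa


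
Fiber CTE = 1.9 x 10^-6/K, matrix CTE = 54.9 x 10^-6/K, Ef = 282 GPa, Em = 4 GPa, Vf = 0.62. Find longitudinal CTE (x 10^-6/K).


E1 = Ef*Vf + Em*(1-Vf) = 176.36
alpha_1 = (alpha_f*Ef*Vf + alpha_m*Em*(1-Vf))/E1 = 2.36 x 10^-6/K

2.36 x 10^-6/K


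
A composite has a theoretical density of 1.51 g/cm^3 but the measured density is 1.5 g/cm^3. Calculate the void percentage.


Void% = (rho_theo - rho_actual)/rho_theo * 100 = (1.51 - 1.5)/1.51 * 100 = 0.66%

0.66%


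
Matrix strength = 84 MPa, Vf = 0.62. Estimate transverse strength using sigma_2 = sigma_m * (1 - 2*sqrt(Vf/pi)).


factor = 1 - 2*sqrt(0.62/pi) = 0.1115
sigma_2 = 84 * 0.1115 = 9.37 MPa

9.37 MPa


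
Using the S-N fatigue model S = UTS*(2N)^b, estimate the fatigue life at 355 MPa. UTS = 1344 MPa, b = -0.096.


N = 0.5 * (S/UTS)^(1/b) = 0.5 * (355/1344)^(1/-0.096) = 526724.7300 cycles

526724.7300 cycles


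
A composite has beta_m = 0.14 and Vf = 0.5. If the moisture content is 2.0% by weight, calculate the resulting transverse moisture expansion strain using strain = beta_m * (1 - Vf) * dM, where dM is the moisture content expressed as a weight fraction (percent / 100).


dM = 2.0/100 = 0.02
strain = beta_m * (1-Vf) * dM = 0.14 * 0.5 * 0.02 = 0.0014

0.0014


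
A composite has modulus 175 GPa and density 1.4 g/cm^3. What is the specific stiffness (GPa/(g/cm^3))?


Specific stiffness = E/rho = 175/1.4 = 125.0 GPa/(g/cm^3)

125.0 GPa/(g/cm^3)


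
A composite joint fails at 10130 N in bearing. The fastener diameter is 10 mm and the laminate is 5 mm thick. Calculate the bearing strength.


sigma_br = F/(d*h) = 10130/(10*5) = 202.6 MPa

202.6 MPa


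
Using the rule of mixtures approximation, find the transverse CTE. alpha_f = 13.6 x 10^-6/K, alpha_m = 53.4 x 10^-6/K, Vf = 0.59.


alpha_2 = alpha_f*Vf + alpha_m*(1-Vf) = 13.6*0.59 + 53.4*0.41 = 29.9 x 10^-6/K

29.9 x 10^-6/K


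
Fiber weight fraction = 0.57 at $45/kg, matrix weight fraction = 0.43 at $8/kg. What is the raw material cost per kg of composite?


Cost = cost_f*Wf + cost_m*Wm = 45*0.57 + 8*0.43 = $29.09/kg

$29.09/kg


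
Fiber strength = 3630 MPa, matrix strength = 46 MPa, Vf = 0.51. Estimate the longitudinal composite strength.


sigma_1 = sigma_f*Vf + sigma_m*(1-Vf) = 3630*0.51 + 46*0.49 = 1873.8 MPa

1873.8 MPa


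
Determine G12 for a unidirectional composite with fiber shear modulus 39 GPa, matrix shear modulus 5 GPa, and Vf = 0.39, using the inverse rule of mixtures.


1/G12 = Vf/Gf + (1-Vf)/Gm = 0.39/39 + 0.61/5
G12 = 7.58 GPa

7.58 GPa


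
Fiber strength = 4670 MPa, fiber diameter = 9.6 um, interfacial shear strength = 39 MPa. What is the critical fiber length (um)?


Lc = sigma_f * d / (2 * tau_i) = 4670 * 9.6 / (2 * 39) = 574.8 um

574.8 um


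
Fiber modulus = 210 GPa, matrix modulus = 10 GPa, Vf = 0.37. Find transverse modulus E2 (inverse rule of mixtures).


1/E2 = Vf/Ef + (1-Vf)/Em = 0.37/210 + 0.63/10
E2 = 15.44 GPa

15.44 GPa


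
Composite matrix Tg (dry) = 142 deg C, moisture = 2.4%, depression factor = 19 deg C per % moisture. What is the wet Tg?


Tg_wet = Tg_dry - k*moisture = 142 - 19*2.4 = 96.4 deg C

96.4 deg C


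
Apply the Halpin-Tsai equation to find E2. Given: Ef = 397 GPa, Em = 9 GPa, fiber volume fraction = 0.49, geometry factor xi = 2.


eta = (Ef/Em - 1)/(Ef/Em + xi) = (44.1111 - 1)/(44.1111 + 2) = 0.9349
E2 = Em*(1+xi*eta*Vf)/(1-eta*Vf) = 31.83 GPa

31.83 GPa


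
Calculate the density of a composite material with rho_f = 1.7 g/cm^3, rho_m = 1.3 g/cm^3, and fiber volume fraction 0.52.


rho_c = rho_f*Vf + rho_m*(1-Vf) = 1.7*0.52 + 1.3*0.48 = 1.508 g/cm^3

1.508 g/cm^3


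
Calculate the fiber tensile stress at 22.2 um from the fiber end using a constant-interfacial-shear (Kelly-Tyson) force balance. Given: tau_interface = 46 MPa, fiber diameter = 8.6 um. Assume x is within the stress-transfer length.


Force balance: sigma_f * (pi*d^2/4) = tau * (pi*d) * x  ->  sigma_f = 4 * tau * x / d
sigma_f = 4 * 46 * 22.2 / 8.6 = 475.0 MPa

475.0 MPa


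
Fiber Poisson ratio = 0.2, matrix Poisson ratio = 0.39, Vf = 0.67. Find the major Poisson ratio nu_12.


nu_12 = nu_f*Vf + nu_m*(1-Vf) = 0.2*0.67 + 0.39*0.33 = 0.2627

0.2627


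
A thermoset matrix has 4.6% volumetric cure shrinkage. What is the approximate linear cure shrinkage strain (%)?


Linear shrinkage ≈ vol_shrink/3 = 4.6/3 = 1.533%

1.533%


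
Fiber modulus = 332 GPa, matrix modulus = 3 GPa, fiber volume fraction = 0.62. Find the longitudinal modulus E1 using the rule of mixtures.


E1 = Ef*Vf + Em*(1-Vf) = 332*0.62 + 3*0.38 = 206.98 GPa

206.98 GPa


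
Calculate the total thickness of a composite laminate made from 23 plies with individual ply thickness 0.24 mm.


h = n * t_ply = 23 * 0.24 = 5.52 mm

5.52 mm


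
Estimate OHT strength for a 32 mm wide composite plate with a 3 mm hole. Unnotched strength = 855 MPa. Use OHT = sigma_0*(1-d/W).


OHT = sigma_0*(1-d/W) = 855*(1-3/32) = 774.8 MPa

774.8 MPa


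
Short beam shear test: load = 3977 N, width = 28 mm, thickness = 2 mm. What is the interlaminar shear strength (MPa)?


ILSS = 3F/(4bh) = 3*3977/(4*28*2) = 53.26 MPa

53.26 MPa


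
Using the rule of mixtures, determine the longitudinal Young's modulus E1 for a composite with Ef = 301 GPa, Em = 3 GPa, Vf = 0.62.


E1 = Ef*Vf + Em*(1-Vf) = 301*0.62 + 3*0.38 = 187.76 GPa

187.76 GPa


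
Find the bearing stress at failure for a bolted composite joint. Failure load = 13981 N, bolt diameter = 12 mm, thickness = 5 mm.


sigma_br = F/(d*h) = 13981/(12*5) = 233.0 MPa

233.0 MPa


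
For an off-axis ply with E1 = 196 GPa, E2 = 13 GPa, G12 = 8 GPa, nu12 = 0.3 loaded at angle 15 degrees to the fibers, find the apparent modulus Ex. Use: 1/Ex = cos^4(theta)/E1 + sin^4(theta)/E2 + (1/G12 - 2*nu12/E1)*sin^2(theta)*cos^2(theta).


cos^4(15) = 0.870513, sin^4(15) = 0.004487, sin^2(15)*cos^2(15) = 0.0625
1/G12 - 2*nu12/E1 = 1/8 - 2*0.3/196 = 0.121939 GPa^-1
1/Ex = 0.870513/196 + 0.004487/13 + 0.121939*0.0625 = 0.0124077 GPa^-1
Ex = 80.59 GPa

80.59 GPa


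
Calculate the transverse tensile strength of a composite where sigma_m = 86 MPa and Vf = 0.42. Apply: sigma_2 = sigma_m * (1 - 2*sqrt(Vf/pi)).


factor = 1 - 2*sqrt(0.42/pi) = 0.2687
sigma_2 = 86 * 0.2687 = 23.11 MPa

23.11 MPa


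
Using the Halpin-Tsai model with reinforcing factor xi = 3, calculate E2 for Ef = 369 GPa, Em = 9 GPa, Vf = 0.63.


eta = (Ef/Em - 1)/(Ef/Em + xi) = (41.0 - 1)/(41.0 + 3) = 0.9091
E2 = Em*(1+xi*eta*Vf)/(1-eta*Vf) = 57.26 GPa

57.26 GPa


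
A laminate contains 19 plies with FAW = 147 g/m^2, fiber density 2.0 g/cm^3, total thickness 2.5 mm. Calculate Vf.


Vf = n * FAW / (rho_f * h * 1000) = 19 * 147 / (2.0 * 2.5 * 1000) = 0.5586

0.5586


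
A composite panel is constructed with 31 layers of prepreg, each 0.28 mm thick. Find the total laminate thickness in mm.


h = n * t_ply = 31 * 0.28 = 8.68 mm

8.68 mm


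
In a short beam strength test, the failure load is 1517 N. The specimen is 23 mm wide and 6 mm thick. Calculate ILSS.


ILSS = 3F/(4bh) = 3*1517/(4*23*6) = 8.24 MPa

8.24 MPa


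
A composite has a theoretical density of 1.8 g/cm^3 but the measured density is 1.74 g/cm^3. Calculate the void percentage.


Void% = (rho_theo - rho_actual)/rho_theo * 100 = (1.8 - 1.74)/1.8 * 100 = 3.33%

3.33%


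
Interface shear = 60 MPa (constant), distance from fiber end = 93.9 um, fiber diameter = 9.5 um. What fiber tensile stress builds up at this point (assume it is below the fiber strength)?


Force balance: sigma_f * (pi*d^2/4) = tau * (pi*d) * x  ->  sigma_f = 4 * tau * x / d
sigma_f = 4 * 60 * 93.9 / 9.5 = 2372.2 MPa

2372.2 MPa


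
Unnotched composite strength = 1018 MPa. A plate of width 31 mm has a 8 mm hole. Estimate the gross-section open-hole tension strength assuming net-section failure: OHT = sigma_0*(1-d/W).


OHT = sigma_0*(1-d/W) = 1018*(1-8/31) = 755.3 MPa

755.3 MPa


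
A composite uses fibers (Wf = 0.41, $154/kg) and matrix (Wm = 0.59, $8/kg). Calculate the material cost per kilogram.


Cost = cost_f*Wf + cost_m*Wm = 154*0.41 + 8*0.59 = $67.86/kg

$67.86/kg


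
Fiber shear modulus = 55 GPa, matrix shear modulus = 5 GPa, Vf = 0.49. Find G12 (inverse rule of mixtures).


1/G12 = Vf/Gf + (1-Vf)/Gm = 0.49/55 + 0.51/5
G12 = 9.02 GPa

9.02 GPa


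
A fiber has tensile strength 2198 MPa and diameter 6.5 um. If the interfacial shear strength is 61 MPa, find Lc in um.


Lc = sigma_f * d / (2 * tau_i) = 2198 * 6.5 / (2 * 61) = 117.1 um

117.1 um


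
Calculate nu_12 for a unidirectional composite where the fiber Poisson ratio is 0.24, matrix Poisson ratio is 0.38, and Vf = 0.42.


nu_12 = nu_f*Vf + nu_m*(1-Vf) = 0.24*0.42 + 0.38*0.58 = 0.3212

0.3212


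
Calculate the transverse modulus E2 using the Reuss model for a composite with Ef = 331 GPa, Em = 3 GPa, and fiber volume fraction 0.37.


1/E2 = Vf/Ef + (1-Vf)/Em = 0.37/331 + 0.63/3
E2 = 4.74 GPa

4.74 GPa


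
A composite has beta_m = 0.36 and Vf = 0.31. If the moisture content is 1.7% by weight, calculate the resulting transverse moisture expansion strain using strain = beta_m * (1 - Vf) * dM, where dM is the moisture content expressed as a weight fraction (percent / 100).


dM = 1.7/100 = 0.017
strain = beta_m * (1-Vf) * dM = 0.36 * 0.69 * 0.017 = 0.0042228

0.0042228


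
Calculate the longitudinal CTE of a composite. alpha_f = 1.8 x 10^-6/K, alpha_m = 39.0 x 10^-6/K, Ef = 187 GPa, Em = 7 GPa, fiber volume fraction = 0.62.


E1 = Ef*Vf + Em*(1-Vf) = 118.6
alpha_1 = (alpha_f*Ef*Vf + alpha_m*Em*(1-Vf))/E1 = 2.63 x 10^-6/K

2.63 x 10^-6/K


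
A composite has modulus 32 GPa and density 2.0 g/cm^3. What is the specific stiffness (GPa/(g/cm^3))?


Specific stiffness = E/rho = 32/2.0 = 16.0 GPa/(g/cm^3)

16.0 GPa/(g/cm^3)


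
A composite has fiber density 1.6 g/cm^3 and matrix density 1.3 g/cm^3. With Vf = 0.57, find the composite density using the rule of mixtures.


rho_c = rho_f*Vf + rho_m*(1-Vf) = 1.6*0.57 + 1.3*0.43 = 1.471 g/cm^3

1.471 g/cm^3


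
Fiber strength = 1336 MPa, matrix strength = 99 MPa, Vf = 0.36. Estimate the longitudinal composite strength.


sigma_1 = sigma_f*Vf + sigma_m*(1-Vf) = 1336*0.36 + 99*0.64 = 544.3 MPa

544.3 MPa


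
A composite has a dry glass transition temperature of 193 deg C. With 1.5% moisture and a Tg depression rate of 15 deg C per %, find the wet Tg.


Tg_wet = Tg_dry - k*moisture = 193 - 15*1.5 = 170.5 deg C

170.5 deg C


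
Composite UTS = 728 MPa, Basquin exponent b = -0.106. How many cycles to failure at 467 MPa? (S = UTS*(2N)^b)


N = 0.5 * (S/UTS)^(1/b) = 0.5 * (467/728)^(1/-0.106) = 32.9591 cycles

32.9591 cycles


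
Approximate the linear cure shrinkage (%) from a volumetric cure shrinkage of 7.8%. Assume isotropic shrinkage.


Linear shrinkage ≈ vol_shrink/3 = 7.8/3 = 2.6%

2.6%


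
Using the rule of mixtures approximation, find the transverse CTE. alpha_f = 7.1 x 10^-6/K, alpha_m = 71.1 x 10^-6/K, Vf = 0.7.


alpha_2 = alpha_f*Vf + alpha_m*(1-Vf) = 7.1*0.7 + 71.1*0.3 = 26.3 x 10^-6/K

26.3 x 10^-6/K


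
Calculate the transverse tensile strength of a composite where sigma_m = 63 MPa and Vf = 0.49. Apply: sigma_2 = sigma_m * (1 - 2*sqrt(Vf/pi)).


factor = 1 - 2*sqrt(0.49/pi) = 0.2101
sigma_2 = 63 * 0.2101 = 13.24 MPa

13.24 MPa


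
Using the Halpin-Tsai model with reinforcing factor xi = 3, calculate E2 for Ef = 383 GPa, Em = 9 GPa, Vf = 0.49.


eta = (Ef/Em - 1)/(Ef/Em + xi) = (42.5556 - 1)/(42.5556 + 3) = 0.9122
E2 = Em*(1+xi*eta*Vf)/(1-eta*Vf) = 38.1 GPa

38.1 GPa


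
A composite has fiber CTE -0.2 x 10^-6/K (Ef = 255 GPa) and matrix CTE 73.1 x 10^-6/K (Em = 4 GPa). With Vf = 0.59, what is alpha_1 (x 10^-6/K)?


E1 = Ef*Vf + Em*(1-Vf) = 152.09
alpha_1 = (alpha_f*Ef*Vf + alpha_m*Em*(1-Vf))/E1 = 0.59 x 10^-6/K

0.59 x 10^-6/K


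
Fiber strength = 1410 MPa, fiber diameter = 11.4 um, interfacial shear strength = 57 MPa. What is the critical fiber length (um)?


Lc = sigma_f * d / (2 * tau_i) = 1410 * 11.4 / (2 * 57) = 141.0 um

141.0 um


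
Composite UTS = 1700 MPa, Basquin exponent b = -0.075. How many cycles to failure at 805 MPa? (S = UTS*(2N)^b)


N = 0.5 * (S/UTS)^(1/b) = 0.5 * (805/1700)^(1/-0.075) = 10658.0369 cycles

10658.0369 cycles


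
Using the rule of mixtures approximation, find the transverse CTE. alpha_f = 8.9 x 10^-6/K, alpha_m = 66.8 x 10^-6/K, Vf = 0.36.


alpha_2 = alpha_f*Vf + alpha_m*(1-Vf) = 8.9*0.36 + 66.8*0.64 = 46.0 x 10^-6/K

46.0 x 10^-6/K


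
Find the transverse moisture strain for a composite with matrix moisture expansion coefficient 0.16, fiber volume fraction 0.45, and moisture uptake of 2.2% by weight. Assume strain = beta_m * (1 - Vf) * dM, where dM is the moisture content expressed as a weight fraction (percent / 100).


dM = 2.2/100 = 0.022
strain = beta_m * (1-Vf) * dM = 0.16 * 0.55 * 0.022 = 0.001936

0.001936


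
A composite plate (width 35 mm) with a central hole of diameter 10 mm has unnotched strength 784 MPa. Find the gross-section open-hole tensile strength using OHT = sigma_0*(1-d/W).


OHT = sigma_0*(1-d/W) = 784*(1-10/35) = 560.0 MPa

560.0 MPa


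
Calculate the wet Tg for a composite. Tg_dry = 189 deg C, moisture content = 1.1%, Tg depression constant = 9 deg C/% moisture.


Tg_wet = Tg_dry - k*moisture = 189 - 9*1.1 = 179.1 deg C

179.1 deg C


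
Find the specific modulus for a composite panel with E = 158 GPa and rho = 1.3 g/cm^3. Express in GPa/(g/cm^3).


Specific stiffness = E/rho = 158/1.3 = 121.5 GPa/(g/cm^3)

121.5 GPa/(g/cm^3)


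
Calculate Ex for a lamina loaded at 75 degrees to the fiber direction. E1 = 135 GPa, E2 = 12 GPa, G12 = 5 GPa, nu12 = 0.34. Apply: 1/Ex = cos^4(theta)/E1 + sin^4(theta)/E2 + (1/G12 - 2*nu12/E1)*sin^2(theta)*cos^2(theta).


cos^4(75) = 0.004487, sin^4(75) = 0.870513, sin^2(75)*cos^2(75) = 0.0625
1/G12 - 2*nu12/E1 = 1/5 - 2*0.34/135 = 0.194963 GPa^-1
1/Ex = 0.004487/135 + 0.870513/12 + 0.194963*0.0625 = 0.0847612 GPa^-1
Ex = 11.8 GPa

11.8 GPa


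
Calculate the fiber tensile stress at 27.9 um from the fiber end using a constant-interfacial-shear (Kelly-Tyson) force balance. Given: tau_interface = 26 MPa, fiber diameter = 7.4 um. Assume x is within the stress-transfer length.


Force balance: sigma_f * (pi*d^2/4) = tau * (pi*d) * x  ->  sigma_f = 4 * tau * x / d
sigma_f = 4 * 26 * 27.9 / 7.4 = 392.1 MPa

392.1 MPa


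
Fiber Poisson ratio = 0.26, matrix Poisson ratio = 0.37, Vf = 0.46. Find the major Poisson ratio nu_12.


nu_12 = nu_f*Vf + nu_m*(1-Vf) = 0.26*0.46 + 0.37*0.54 = 0.3194

0.3194


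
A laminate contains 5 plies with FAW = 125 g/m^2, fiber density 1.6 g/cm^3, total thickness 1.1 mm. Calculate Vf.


Vf = n * FAW / (rho_f * h * 1000) = 5 * 125 / (1.6 * 1.1 * 1000) = 0.3551

0.3551


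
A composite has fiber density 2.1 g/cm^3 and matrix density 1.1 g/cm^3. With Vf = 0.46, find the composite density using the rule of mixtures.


rho_c = rho_f*Vf + rho_m*(1-Vf) = 2.1*0.46 + 1.1*0.54 = 1.56 g/cm^3

1.56 g/cm^3


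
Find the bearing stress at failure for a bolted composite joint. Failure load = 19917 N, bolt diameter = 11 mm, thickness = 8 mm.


sigma_br = F/(d*h) = 19917/(11*8) = 226.3 MPa

226.3 MPa


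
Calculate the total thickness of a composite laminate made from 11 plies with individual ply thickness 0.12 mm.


h = n * t_ply = 11 * 0.12 = 1.32 mm

1.32 mm


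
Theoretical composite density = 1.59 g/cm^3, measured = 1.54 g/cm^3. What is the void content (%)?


Void% = (rho_theo - rho_actual)/rho_theo * 100 = (1.59 - 1.54)/1.59 * 100 = 3.14%

3.14%


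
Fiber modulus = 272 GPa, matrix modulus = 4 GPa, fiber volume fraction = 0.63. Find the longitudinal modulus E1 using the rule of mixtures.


E1 = Ef*Vf + Em*(1-Vf) = 272*0.63 + 4*0.37 = 172.84 GPa

172.84 GPa


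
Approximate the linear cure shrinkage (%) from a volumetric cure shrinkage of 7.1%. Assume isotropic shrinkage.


Linear shrinkage ≈ vol_shrink/3 = 7.1/3 = 2.367%

2.367%


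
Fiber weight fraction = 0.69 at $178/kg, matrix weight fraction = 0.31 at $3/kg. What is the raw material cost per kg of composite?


Cost = cost_f*Wf + cost_m*Wm = 178*0.69 + 3*0.31 = $123.75/kg

$123.75/kg


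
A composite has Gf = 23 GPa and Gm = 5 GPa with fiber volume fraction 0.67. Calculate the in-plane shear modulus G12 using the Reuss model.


1/G12 = Vf/Gf + (1-Vf)/Gm = 0.67/23 + 0.33/5
G12 = 10.51 GPa

10.51 GPa


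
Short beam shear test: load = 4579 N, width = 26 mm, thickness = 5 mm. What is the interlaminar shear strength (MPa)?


ILSS = 3F/(4bh) = 3*4579/(4*26*5) = 26.42 MPa

26.42 MPa


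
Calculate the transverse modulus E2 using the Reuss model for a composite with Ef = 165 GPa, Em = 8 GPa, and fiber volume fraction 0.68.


1/E2 = Vf/Ef + (1-Vf)/Em = 0.68/165 + 0.32/8
E2 = 22.66 GPa

22.66 GPa


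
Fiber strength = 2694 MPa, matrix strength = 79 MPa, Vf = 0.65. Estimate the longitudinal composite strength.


sigma_1 = sigma_f*Vf + sigma_m*(1-Vf) = 2694*0.65 + 79*0.35 = 1778.8 MPa

1778.8 MPa


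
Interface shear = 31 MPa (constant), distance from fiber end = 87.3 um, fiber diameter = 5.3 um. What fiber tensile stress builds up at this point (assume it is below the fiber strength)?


Force balance: sigma_f * (pi*d^2/4) = tau * (pi*d) * x  ->  sigma_f = 4 * tau * x / d
sigma_f = 4 * 31 * 87.3 / 5.3 = 2042.5 MPa

2042.5 MPa


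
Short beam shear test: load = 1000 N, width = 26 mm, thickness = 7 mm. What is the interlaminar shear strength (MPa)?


ILSS = 3F/(4bh) = 3*1000/(4*26*7) = 4.12 MPa

4.12 MPa


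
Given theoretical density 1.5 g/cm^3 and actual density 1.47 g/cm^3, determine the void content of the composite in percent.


Void% = (rho_theo - rho_actual)/rho_theo * 100 = (1.5 - 1.47)/1.5 * 100 = 2.0%

2.0%


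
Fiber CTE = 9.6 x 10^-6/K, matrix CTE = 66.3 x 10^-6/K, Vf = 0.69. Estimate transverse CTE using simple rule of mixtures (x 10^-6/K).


alpha_2 = alpha_f*Vf + alpha_m*(1-Vf) = 9.6*0.69 + 66.3*0.31 = 27.2 x 10^-6/K

27.2 x 10^-6/K


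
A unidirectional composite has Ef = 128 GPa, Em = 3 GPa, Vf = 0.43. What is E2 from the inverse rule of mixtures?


1/E2 = Vf/Ef + (1-Vf)/Em = 0.43/128 + 0.57/3
E2 = 5.17 GPa

5.17 GPa


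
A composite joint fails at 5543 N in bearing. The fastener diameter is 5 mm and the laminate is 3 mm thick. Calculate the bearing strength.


sigma_br = F/(d*h) = 5543/(5*3) = 369.5 MPa

369.5 MPa


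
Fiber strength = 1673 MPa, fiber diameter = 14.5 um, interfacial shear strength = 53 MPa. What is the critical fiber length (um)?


Lc = sigma_f * d / (2 * tau_i) = 1673 * 14.5 / (2 * 53) = 228.9 um

228.9 um


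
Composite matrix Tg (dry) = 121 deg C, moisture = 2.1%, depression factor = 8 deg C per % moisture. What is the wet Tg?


Tg_wet = Tg_dry - k*moisture = 121 - 8*2.1 = 104.2 deg C

104.2 deg C


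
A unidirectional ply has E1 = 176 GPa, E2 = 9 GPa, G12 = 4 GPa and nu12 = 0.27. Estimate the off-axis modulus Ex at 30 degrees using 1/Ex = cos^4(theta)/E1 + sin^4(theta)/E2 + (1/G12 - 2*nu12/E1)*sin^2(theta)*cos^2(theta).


cos^4(30) = 0.5625, sin^4(30) = 0.0625, sin^2(30)*cos^2(30) = 0.1875
1/G12 - 2*nu12/E1 = 1/4 - 2*0.27/176 = 0.246932 GPa^-1
1/Ex = 0.5625/176 + 0.0625/9 + 0.246932*0.1875 = 0.0564402 GPa^-1
Ex = 17.72 GPa

17.72 GPa


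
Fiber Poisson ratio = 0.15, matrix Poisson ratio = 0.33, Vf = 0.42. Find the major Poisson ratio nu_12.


nu_12 = nu_f*Vf + nu_m*(1-Vf) = 0.15*0.42 + 0.33*0.58 = 0.2544

0.2544


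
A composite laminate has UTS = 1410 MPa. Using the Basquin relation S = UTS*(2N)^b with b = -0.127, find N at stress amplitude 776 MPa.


N = 0.5 * (S/UTS)^(1/b) = 0.5 * (776/1410)^(1/-0.127) = 55.1003 cycles

55.1003 cycles


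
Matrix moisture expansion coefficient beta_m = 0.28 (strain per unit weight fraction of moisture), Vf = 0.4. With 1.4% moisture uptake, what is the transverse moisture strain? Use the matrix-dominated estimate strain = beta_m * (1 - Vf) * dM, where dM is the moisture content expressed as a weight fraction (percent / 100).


dM = 1.4/100 = 0.014
strain = beta_m * (1-Vf) * dM = 0.28 * 0.6 * 0.014 = 0.002352

0.002352


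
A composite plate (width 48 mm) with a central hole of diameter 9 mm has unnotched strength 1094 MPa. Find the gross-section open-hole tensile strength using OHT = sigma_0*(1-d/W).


OHT = sigma_0*(1-d/W) = 1094*(1-9/48) = 888.9 MPa

888.9 MPa


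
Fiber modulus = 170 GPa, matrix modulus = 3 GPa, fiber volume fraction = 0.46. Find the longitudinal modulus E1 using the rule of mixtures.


E1 = Ef*Vf + Em*(1-Vf) = 170*0.46 + 3*0.54 = 79.82 GPa

79.82 GPa


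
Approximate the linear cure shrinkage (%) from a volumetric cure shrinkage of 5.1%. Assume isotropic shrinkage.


Linear shrinkage ≈ vol_shrink/3 = 5.1/3 = 1.7%

1.7%


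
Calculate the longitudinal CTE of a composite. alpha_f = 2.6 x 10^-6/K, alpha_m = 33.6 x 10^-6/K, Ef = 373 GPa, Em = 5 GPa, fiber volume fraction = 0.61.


E1 = Ef*Vf + Em*(1-Vf) = 229.48
alpha_1 = (alpha_f*Ef*Vf + alpha_m*Em*(1-Vf))/E1 = 2.86 x 10^-6/K

2.86 x 10^-6/K


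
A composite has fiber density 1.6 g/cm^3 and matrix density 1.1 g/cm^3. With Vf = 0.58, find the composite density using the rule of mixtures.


rho_c = rho_f*Vf + rho_m*(1-Vf) = 1.6*0.58 + 1.1*0.42 = 1.39 g/cm^3

1.39 g/cm^3


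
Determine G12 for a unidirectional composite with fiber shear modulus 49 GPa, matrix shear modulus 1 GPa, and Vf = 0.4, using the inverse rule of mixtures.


1/G12 = Vf/Gf + (1-Vf)/Gm = 0.4/49 + 0.6/1
G12 = 1.64 GPa

1.64 GPa


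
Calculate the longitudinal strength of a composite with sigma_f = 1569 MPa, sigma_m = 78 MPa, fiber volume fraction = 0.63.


sigma_1 = sigma_f*Vf + sigma_m*(1-Vf) = 1569*0.63 + 78*0.37 = 1017.3 MPa

1017.3 MPa


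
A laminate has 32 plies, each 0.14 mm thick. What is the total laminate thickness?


h = n * t_ply = 32 * 0.14 = 4.48 mm

4.48 mm


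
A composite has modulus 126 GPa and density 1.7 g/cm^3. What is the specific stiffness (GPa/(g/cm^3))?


Specific stiffness = E/rho = 126/1.7 = 74.1 GPa/(g/cm^3)

74.1 GPa/(g/cm^3)


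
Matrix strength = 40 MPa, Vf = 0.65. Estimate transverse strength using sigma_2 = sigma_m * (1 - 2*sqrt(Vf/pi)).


factor = 1 - 2*sqrt(0.65/pi) = 0.0903
sigma_2 = 40 * 0.0903 = 3.61 MPa

3.61 MPa


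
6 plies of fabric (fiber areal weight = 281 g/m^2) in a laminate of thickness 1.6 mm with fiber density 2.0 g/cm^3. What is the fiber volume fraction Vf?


Vf = n * FAW / (rho_f * h * 1000) = 6 * 281 / (2.0 * 1.6 * 1000) = 0.5269

0.5269


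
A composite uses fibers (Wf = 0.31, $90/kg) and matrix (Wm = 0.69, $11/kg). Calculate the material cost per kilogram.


Cost = cost_f*Wf + cost_m*Wm = 90*0.31 + 11*0.69 = $35.49/kg

$35.49/kg


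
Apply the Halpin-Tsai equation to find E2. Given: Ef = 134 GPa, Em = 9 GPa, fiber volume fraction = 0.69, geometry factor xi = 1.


eta = (Ef/Em - 1)/(Ef/Em + xi) = (14.8889 - 1)/(14.8889 + 1) = 0.8741
E2 = Em*(1+xi*eta*Vf)/(1-eta*Vf) = 36.36 GPa

36.36 GPa


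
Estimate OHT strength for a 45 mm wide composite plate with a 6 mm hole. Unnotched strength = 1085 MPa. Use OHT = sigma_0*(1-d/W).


OHT = sigma_0*(1-d/W) = 1085*(1-6/45) = 940.3 MPa

940.3 MPa


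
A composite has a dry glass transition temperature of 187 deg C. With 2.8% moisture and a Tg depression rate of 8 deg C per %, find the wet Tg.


Tg_wet = Tg_dry - k*moisture = 187 - 8*2.8 = 164.6 deg C

164.6 deg C


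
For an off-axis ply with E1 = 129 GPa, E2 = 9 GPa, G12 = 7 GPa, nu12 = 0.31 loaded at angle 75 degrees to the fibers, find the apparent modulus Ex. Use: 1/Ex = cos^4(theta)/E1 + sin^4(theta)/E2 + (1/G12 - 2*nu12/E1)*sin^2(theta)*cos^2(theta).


cos^4(75) = 0.004487, sin^4(75) = 0.870513, sin^2(75)*cos^2(75) = 0.0625
1/G12 - 2*nu12/E1 = 1/7 - 2*0.31/129 = 0.138051 GPa^-1
1/Ex = 0.004487/129 + 0.870513/9 + 0.138051*0.0625 = 0.1053866 GPa^-1
Ex = 9.49 GPa

9.49 GPa


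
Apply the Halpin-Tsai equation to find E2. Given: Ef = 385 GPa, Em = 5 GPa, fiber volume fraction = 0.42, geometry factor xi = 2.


eta = (Ef/Em - 1)/(Ef/Em + xi) = (77.0 - 1)/(77.0 + 2) = 0.962
E2 = Em*(1+xi*eta*Vf)/(1-eta*Vf) = 15.17 GPa

15.17 GPa


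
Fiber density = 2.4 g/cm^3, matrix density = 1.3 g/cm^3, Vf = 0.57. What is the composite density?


rho_c = rho_f*Vf + rho_m*(1-Vf) = 2.4*0.57 + 1.3*0.43 = 1.927 g/cm^3

1.927 g/cm^3


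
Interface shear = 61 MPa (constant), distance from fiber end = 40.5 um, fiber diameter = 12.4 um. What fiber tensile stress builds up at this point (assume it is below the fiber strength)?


Force balance: sigma_f * (pi*d^2/4) = tau * (pi*d) * x  ->  sigma_f = 4 * tau * x / d
sigma_f = 4 * 61 * 40.5 / 12.4 = 796.9 MPa

796.9 MPa


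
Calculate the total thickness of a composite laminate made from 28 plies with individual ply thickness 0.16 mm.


h = n * t_ply = 28 * 0.16 = 4.48 mm

4.48 mm


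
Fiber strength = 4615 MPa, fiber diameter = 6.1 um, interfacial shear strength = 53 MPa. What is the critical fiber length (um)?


Lc = sigma_f * d / (2 * tau_i) = 4615 * 6.1 / (2 * 53) = 265.6 um

265.6 um


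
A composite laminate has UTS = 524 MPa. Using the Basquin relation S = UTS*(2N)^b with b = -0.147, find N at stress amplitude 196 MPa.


N = 0.5 * (S/UTS)^(1/b) = 0.5 * (196/524)^(1/-0.147) = 402.0162 cycles

402.0162 cycles


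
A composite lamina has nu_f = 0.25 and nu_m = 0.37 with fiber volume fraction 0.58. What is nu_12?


nu_12 = nu_f*Vf + nu_m*(1-Vf) = 0.25*0.58 + 0.37*0.42 = 0.3004

0.3004


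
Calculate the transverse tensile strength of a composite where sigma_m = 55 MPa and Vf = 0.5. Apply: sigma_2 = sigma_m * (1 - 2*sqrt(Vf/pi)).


factor = 1 - 2*sqrt(0.5/pi) = 0.2021
sigma_2 = 55 * 0.2021 = 11.12 MPa

11.12 MPa
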